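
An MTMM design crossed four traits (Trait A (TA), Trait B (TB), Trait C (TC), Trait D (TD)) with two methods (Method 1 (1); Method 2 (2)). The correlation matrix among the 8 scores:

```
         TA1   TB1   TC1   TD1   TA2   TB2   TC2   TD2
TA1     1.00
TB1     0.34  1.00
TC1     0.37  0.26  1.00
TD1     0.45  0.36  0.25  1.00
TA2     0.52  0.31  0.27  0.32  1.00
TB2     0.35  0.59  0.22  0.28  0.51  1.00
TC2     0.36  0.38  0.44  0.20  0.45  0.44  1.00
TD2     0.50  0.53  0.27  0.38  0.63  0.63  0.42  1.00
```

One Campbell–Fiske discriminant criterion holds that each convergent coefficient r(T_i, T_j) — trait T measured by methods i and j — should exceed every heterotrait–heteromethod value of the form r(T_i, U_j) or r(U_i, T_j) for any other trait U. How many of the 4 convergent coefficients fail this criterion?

1

Convergent coefficients and their comparison sets:
TA (methods 1·2): 0.52 vs {0.35, 0.31, 0.36, 0.27, 0.50, 0.32} → pass.
TB (methods 1·2): 0.59 vs {0.31, 0.35, 0.38, 0.22, 0.53, 0.28} → pass.
TC (methods 1·2): 0.44 vs {0.27, 0.36, 0.22, 0.38, 0.27, 0.20} → pass.
TD (methods 1·2): 0.38 vs {0.32, 0.50, 0.28, 0.53, 0.20, 0.27} → fail.
1 of 4 fail.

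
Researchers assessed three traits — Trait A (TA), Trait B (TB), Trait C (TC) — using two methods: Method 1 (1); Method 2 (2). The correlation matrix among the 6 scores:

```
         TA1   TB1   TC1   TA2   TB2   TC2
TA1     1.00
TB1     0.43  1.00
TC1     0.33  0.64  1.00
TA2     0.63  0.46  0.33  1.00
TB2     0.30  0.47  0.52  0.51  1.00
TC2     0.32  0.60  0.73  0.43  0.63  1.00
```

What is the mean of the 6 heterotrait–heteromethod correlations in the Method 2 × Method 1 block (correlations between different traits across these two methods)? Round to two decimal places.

HTHM values (method 2 × method 1): 0.46, 0.33, 0.30, 0.52, 0.32, 0.60; mean = 2.53/6 = 0.42.

0.42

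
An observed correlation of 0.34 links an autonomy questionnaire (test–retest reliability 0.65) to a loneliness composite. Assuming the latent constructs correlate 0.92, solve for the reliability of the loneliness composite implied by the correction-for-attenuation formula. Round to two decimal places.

r_true = r_obs / √(r_xx · r_yy) ⇒ 0.92 = 0.34 / √(0.65 · r_yy).
√(0.65 · r_yy) = 0.34 / 0.92 = 0.3696; 0.65 · r_yy = 0.1366; r_yy = 0.1366 / 0.65 ≈ 0.21.

0.21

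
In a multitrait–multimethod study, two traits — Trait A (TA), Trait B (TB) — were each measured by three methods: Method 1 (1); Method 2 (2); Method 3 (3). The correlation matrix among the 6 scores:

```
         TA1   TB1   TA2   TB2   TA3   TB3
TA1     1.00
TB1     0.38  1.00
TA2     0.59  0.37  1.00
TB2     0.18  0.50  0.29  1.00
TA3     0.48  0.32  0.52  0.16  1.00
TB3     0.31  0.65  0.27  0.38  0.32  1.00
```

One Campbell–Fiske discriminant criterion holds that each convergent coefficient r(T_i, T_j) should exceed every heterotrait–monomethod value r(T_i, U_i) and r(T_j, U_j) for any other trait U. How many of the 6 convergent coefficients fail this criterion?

0

Checking each validity diagonal entry against its comparison values:
TA (methods 1·2): 0.59 vs {0.38, 0.29} → pass.
TA (methods 1·3): 0.48 vs {0.38, 0.32} → pass.
TA (methods 2·3): 0.52 vs {0.29, 0.32} → pass.
TB (methods 1·2): 0.50 vs {0.38, 0.29} → pass.
TB (methods 1·3): 0.65 vs {0.38, 0.32} → pass.
TB (methods 2·3): 0.38 vs {0.29, 0.32} → pass.
0 of 6 fail.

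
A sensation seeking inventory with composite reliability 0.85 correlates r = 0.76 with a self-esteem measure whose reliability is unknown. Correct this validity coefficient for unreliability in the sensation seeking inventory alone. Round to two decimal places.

0.82

Single correction: r_c = r_obs / √r_xx = 0.76 / √0.85 = 0.76 / 0.9220 ≈ 0.82.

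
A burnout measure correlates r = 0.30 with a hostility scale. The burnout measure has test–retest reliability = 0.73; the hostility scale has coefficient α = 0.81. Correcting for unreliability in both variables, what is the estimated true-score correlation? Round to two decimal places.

r_true = r_obs / √(r_xx · r_yy) = 0.30 / √(0.73 × 0.81) = 0.30 / √0.5913 = 0.30 / 0.7690 ≈ 0.39.

0.39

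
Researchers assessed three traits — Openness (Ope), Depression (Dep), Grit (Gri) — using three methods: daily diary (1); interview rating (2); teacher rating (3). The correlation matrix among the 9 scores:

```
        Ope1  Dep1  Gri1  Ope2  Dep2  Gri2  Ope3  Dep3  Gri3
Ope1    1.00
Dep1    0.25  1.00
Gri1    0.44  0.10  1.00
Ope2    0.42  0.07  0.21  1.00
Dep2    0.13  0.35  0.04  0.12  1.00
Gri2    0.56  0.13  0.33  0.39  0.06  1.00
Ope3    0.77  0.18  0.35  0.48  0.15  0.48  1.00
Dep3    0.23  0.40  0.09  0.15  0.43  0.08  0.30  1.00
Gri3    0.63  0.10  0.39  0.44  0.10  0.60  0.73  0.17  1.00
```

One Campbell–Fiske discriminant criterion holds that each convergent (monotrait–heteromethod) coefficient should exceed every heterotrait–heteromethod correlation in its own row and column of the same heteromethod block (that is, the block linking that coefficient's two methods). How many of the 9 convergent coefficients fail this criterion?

Convergent coefficients and their comparison sets:
Ope (methods 1·2): 0.42 vs {0.13, 0.07, 0.56, 0.21} → fail.
Ope (methods 1·3): 0.77 vs {0.23, 0.18, 0.63, 0.35} → pass.
Ope (methods 2·3): 0.48 vs {0.15, 0.15, 0.44, 0.48} → fail.
Dep (methods 1·2): 0.35 vs {0.07, 0.13, 0.13, 0.04} → pass.
Dep (methods 1·3): 0.40 vs {0.18, 0.23, 0.10, 0.09} → pass.
Dep (methods 2·3): 0.43 vs {0.15, 0.15, 0.10, 0.08} → pass.
Gri (methods 1·2): 0.33 vs {0.21, 0.56, 0.04, 0.13} → fail.
Gri (methods 1·3): 0.39 vs {0.35, 0.63, 0.09, 0.10} → fail.
Gri (methods 2·3): 0.60 vs {0.48, 0.44, 0.08, 0.10} → pass.
4 of 9 fail.

4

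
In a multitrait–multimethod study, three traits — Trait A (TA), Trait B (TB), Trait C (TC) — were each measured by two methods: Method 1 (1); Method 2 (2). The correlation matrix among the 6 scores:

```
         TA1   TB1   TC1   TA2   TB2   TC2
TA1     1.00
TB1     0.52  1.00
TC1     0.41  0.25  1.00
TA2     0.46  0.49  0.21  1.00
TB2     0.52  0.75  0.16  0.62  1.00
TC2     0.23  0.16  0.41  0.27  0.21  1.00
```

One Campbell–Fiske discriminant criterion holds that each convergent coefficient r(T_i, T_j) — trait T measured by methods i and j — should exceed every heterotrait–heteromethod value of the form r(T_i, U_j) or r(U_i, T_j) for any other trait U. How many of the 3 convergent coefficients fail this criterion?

1

Convergent coefficients and their comparison sets:
TA (methods 1·2): 0.46 vs {0.52, 0.49, 0.23, 0.21} → fail.
TB (methods 1·2): 0.75 vs {0.49, 0.52, 0.16, 0.16} → pass.
TC (methods 1·2): 0.41 vs {0.21, 0.23, 0.16, 0.16} → pass.
1 of 3 fail.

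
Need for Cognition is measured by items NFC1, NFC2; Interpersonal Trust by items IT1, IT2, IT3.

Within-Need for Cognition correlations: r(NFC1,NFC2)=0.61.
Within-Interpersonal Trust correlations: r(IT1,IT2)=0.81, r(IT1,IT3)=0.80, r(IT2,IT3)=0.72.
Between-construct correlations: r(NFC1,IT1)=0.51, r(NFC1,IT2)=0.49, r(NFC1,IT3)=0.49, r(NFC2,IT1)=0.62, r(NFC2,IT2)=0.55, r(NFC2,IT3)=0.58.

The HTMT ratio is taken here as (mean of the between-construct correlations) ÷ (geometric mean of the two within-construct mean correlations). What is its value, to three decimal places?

0.785

Mean between = 3.24/6 = 0.5400.
Mean within-NFC = 0.61/1 = 0.6100; mean within-IT = 2.33/3 = 0.7767.
Geometric mean = √(0.6100 × 0.7767) = 0.6883.
HTMT = 0.5400 / 0.6883 = 0.785.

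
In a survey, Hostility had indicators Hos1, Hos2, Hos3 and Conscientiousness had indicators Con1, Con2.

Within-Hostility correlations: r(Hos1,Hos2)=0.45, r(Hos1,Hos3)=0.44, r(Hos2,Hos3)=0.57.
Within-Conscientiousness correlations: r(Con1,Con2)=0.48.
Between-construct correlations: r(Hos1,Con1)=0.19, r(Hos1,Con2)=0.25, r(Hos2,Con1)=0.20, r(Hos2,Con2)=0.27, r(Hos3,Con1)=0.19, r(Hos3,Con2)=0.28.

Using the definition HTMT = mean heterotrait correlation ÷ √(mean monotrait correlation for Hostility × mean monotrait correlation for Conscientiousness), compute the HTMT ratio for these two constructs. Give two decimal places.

Mean between = 1.38/6 = 0.2300.
Mean within-Hos = 1.46/3 = 0.4867; mean within-Con = 0.48/1 = 0.4800.
Geometric mean = √(0.4867 × 0.4800) = 0.4833.
HTMT = 0.2300 / 0.4833 = 0.48.

0.48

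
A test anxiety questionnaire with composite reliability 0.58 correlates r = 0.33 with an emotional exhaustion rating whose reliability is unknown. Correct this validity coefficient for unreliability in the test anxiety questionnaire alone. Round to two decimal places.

0.43

Single correction: r_c = r_obs / √r_xx = 0.33 / √0.58 = 0.33 / 0.7616 ≈ 0.43.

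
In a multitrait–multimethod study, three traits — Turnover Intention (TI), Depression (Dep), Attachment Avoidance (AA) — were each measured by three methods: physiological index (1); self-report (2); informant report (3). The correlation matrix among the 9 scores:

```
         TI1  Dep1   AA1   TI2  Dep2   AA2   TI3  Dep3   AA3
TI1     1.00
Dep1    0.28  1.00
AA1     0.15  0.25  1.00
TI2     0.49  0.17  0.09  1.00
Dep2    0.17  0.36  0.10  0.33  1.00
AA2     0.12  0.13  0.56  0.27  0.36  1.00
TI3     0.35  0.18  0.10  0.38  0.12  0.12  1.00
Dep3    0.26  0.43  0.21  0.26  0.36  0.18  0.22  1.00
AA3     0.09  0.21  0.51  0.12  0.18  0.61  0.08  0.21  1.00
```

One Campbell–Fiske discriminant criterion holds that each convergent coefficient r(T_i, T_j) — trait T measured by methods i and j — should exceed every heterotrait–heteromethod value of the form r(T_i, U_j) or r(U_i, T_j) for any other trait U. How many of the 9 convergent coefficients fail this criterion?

Checking each validity diagonal entry against its comparison values:
TI (methods 1·2): 0.49 vs {0.17, 0.17, 0.12, 0.09} → pass.
TI (methods 1·3): 0.35 vs {0.26, 0.18, 0.09, 0.10} → pass.
TI (methods 2·3): 0.38 vs {0.26, 0.12, 0.12, 0.12} → pass.
Dep (methods 1·2): 0.36 vs {0.17, 0.17, 0.13, 0.10} → pass.
Dep (methods 1·3): 0.43 vs {0.18, 0.26, 0.21, 0.21} → pass.
Dep (methods 2·3): 0.36 vs {0.12, 0.26, 0.18, 0.18} → pass.
AA (methods 1·2): 0.56 vs {0.09, 0.12, 0.10, 0.13} → pass.
AA (methods 1·3): 0.51 vs {0.10, 0.09, 0.21, 0.21} → pass.
AA (methods 2·3): 0.61 vs {0.12, 0.12, 0.18, 0.18} → pass.
0 of 9 fail.

0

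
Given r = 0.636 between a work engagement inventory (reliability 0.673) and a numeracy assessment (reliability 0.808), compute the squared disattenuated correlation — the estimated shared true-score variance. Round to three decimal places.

Disattenuated r = 0.636 / √(0.673 × 0.808) = 0.636 / 0.7374 = 0.8625.
Shared true-score variance = 0.8625² = 0.7439 ≈ 0.744.

0.744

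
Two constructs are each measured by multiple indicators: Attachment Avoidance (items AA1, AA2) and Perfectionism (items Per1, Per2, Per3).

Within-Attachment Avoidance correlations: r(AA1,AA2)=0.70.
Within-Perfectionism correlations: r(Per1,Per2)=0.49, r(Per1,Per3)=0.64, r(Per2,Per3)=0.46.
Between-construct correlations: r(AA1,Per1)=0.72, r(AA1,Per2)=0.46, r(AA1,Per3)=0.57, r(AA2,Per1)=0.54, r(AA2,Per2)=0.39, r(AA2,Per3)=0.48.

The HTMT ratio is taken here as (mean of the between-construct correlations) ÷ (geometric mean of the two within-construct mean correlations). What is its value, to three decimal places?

0.865

Mean between = 3.16/6 = 0.5267.
Mean within-AA = 0.70/1 = 0.7000; mean within-Per = 1.59/3 = 0.5300.
Geometric mean = √(0.7000 × 0.5300) = 0.6091.
HTMT = 0.5267 / 0.6091 = 0.865.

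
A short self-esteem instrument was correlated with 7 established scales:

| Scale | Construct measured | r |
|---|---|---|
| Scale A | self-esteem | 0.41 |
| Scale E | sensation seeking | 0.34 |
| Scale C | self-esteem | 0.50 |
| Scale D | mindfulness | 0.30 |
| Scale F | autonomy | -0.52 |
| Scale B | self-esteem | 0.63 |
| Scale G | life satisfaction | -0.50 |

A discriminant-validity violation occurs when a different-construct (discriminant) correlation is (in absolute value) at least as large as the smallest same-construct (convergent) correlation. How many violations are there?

Convergent (same construct = self-esteem): Scale A, Scale C, Scale B.
Smallest convergent = 0.41. Discriminant |r|: 0.34, 0.30, 0.52, 0.50; count ≥ 0.41 → 2.

2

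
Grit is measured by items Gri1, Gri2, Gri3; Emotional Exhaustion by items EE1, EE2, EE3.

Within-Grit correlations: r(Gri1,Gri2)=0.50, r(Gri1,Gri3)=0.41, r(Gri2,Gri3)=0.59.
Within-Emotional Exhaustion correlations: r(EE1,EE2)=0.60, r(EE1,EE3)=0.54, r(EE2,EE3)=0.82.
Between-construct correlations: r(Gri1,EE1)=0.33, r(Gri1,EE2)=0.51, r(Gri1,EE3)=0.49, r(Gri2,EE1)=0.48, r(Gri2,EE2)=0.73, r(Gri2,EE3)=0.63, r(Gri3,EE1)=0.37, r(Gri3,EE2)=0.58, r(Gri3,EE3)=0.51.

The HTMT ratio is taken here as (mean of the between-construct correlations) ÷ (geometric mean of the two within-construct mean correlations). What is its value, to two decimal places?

Mean heterotrait r = 4.63/9 = 0.5144.
Mean within-Gri = 1.50/3 = 0.5000; mean within-EE = 1.96/3 = 0.6533.
Geometric mean = √(0.5000 × 0.6533) = 0.5715.
HTMT = 0.5144 / 0.5715 = 0.90.

0.90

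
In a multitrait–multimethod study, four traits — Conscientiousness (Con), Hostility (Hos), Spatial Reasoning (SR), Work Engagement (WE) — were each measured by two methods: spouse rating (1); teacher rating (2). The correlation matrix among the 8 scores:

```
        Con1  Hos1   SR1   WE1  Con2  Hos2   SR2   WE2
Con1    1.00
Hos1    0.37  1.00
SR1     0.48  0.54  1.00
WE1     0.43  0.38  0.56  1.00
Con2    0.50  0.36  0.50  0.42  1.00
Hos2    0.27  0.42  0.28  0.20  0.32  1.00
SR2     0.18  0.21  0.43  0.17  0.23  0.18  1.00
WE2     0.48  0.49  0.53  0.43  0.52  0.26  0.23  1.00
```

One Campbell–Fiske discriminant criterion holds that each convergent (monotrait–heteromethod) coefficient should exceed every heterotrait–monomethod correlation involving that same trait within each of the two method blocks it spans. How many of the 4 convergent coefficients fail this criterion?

4

Convergent coefficients and their comparison sets:
Con (methods 1·2): 0.50 vs {0.37, 0.32, 0.48, 0.23, 0.43, 0.52} → fail.
Hos (methods 1·2): 0.42 vs {0.37, 0.32, 0.54, 0.18, 0.38, 0.26} → fail.
SR (methods 1·2): 0.43 vs {0.48, 0.23, 0.54, 0.18, 0.56, 0.23} → fail.
WE (methods 1·2): 0.43 vs {0.43, 0.52, 0.38, 0.26, 0.56, 0.23} → fail.
4 of 4 fail.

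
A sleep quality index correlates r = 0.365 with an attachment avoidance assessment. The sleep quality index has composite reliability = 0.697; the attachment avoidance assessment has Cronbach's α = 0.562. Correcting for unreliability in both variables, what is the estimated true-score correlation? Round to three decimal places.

r_true = r_obs / √(r_xx · r_yy) = 0.365 / √(0.697 × 0.562) = 0.365 / √0.391714 = 0.365 / 0.6259 ≈ 0.583.

0.583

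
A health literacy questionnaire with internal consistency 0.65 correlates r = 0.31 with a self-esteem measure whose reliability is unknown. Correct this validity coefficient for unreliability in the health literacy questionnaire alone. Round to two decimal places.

0.38

Single correction: r_c = r_obs / √r_xx = 0.31 / √0.65 = 0.31 / 0.8062 ≈ 0.38.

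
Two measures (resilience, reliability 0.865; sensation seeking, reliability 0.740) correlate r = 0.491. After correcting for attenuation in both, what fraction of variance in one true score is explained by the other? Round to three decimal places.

Disattenuated r = 0.491 / √(0.865 × 0.740) = 0.491 / 0.8001 = 0.6137.
Shared true-score variance = 0.6137² = 0.3766 ≈ 0.377.

0.377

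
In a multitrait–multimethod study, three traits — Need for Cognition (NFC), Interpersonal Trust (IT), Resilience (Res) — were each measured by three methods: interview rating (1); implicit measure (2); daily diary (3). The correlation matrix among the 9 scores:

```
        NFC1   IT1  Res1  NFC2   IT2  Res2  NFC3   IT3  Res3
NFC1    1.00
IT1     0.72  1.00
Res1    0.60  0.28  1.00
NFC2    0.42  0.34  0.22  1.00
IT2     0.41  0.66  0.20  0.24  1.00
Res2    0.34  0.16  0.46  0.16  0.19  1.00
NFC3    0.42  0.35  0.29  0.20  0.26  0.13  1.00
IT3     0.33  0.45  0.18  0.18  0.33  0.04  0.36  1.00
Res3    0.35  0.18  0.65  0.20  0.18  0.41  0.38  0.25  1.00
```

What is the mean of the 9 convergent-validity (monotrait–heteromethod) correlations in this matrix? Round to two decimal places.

0.44

Convergent values: 0.42, 0.42, 0.20, 0.66, 0.45, 0.33, 0.46, 0.65, 0.41; mean = 4.00/9 = 0.44.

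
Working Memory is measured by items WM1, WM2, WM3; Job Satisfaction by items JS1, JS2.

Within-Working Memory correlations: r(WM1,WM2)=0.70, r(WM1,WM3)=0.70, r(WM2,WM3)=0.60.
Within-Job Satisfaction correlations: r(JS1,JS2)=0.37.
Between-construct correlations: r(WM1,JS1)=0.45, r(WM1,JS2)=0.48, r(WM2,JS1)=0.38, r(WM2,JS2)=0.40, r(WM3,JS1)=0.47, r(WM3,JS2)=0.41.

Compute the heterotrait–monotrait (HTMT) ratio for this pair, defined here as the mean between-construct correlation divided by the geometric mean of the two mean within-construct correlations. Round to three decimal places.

0.869

Mean heterotrait r = 2.59/6 = 0.4317.
Mean within-WM = 2.00/3 = 0.6667; mean within-JS = 0.37/1 = 0.3700.
Geometric mean = √(0.6667 × 0.3700) = 0.4967.
HTMT = 0.4317 / 0.4967 = 0.869.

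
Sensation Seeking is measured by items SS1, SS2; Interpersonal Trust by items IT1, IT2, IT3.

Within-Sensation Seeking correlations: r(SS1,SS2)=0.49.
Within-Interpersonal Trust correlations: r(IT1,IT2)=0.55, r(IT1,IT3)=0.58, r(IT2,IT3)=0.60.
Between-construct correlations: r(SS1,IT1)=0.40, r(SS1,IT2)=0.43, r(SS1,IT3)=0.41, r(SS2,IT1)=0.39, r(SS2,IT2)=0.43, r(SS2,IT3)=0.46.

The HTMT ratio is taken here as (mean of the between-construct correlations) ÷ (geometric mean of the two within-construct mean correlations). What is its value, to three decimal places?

Mean between = 2.52/6 = 0.4200.
Mean within-SS = 0.49/1 = 0.4900; mean within-IT = 1.73/3 = 0.5767.
Geometric mean = √(0.4900 × 0.5767) = 0.5316.
HTMT = 0.4200 / 0.5316 = 0.790.

0.790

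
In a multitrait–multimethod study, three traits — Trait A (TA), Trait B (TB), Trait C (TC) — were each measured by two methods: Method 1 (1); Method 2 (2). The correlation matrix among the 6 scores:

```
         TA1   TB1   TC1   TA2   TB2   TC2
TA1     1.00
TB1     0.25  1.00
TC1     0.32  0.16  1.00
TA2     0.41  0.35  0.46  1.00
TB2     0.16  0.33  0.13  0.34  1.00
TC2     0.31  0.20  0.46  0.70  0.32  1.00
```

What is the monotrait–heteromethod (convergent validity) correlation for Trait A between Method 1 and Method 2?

0.41

Same trait (TA), different methods: r(TA1, TA2) = 0.41.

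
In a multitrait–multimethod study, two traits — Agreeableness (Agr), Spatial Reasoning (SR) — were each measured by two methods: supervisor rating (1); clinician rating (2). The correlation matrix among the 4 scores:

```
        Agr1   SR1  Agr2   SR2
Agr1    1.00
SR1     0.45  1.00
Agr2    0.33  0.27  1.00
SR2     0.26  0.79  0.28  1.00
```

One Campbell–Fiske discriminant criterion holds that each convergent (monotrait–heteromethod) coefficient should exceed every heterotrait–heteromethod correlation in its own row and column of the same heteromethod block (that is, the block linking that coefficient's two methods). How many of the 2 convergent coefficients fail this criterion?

0

Each convergent coefficient versus the relevant comparison correlations:
Agr (methods 1·2): 0.33 vs {0.26, 0.27} → pass.
SR (methods 1·2): 0.79 vs {0.27, 0.26} → pass.
0 of 2 fail.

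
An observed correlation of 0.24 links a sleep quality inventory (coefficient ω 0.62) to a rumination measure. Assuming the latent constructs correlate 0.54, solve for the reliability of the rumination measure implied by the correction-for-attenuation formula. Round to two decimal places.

0.32

r_true = r_obs / √(r_xx · r_yy) ⇒ 0.54 = 0.24 / √(0.62 · r_yy).
√(0.62 · r_yy) = 0.24 / 0.54 = 0.4444; 0.62 · r_yy = 0.1975; r_yy = 0.1975 / 0.62 ≈ 0.32.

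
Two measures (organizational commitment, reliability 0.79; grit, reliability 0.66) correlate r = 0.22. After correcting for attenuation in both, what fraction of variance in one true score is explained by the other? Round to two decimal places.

0.09

Disattenuated r = 0.22 / √(0.79 × 0.66) = 0.22 / 0.7221 = 0.3047.
Shared true-score variance = 0.3047² = 0.0928 ≈ 0.09.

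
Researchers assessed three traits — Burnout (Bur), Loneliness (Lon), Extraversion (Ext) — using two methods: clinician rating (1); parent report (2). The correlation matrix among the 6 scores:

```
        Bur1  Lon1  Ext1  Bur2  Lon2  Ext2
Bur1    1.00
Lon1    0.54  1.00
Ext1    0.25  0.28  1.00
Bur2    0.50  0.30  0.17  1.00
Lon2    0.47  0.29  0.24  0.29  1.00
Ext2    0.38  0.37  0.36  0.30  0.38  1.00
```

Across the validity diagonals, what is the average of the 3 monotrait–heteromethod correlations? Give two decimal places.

0.38

Convergent values: 0.50, 0.29, 0.36; mean = 1.15/3 = 0.38.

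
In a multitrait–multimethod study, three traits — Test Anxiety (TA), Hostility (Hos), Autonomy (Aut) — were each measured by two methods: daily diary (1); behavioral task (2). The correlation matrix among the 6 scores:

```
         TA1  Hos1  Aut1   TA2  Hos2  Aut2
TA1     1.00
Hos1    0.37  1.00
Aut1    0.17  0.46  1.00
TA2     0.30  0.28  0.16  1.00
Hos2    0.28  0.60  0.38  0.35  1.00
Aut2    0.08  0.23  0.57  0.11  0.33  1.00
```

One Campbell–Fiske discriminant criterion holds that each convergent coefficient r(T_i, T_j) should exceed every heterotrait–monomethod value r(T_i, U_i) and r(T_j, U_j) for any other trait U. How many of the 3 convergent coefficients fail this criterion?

1

Each convergent coefficient versus the relevant comparison correlations:
TA (methods 1·2): 0.30 vs {0.37, 0.35, 0.17, 0.11} → fail.
Hos (methods 1·2): 0.60 vs {0.37, 0.35, 0.46, 0.33} → pass.
Aut (methods 1·2): 0.57 vs {0.17, 0.11, 0.46, 0.33} → pass.
1 of 3 fail.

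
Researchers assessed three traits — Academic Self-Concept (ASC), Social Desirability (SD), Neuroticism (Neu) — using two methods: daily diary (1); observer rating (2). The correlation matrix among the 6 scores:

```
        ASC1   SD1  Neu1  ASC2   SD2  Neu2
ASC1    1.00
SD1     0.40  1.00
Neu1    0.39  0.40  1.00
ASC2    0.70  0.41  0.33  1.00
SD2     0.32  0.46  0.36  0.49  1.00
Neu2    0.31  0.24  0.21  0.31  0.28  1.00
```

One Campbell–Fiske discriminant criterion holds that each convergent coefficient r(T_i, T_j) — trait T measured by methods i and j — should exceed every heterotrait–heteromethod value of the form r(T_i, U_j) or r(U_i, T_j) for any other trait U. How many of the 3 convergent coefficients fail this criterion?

1

Each convergent coefficient versus the relevant comparison correlations:
ASC (methods 1·2): 0.70 vs {0.32, 0.41, 0.31, 0.33} → pass.
SD (methods 1·2): 0.46 vs {0.41, 0.32, 0.24, 0.36} → pass.
Neu (methods 1·2): 0.21 vs {0.33, 0.31, 0.36, 0.24} → fail.
1 of 3 fail.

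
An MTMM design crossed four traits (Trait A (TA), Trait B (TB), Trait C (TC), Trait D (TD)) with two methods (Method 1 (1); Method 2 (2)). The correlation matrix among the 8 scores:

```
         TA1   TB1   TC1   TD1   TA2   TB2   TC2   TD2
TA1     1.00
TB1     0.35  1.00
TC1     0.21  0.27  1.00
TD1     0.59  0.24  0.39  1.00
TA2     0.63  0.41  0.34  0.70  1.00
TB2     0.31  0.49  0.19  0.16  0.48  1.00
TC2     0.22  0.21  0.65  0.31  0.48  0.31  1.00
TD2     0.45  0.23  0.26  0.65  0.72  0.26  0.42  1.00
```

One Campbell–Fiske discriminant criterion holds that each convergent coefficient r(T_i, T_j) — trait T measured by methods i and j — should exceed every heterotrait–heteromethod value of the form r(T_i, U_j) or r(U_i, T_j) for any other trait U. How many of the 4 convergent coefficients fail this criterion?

Checking each validity diagonal entry against its comparison values:
TA (methods 1·2): 0.63 vs {0.31, 0.41, 0.22, 0.34, 0.45, 0.70} → fail.
TB (methods 1·2): 0.49 vs {0.41, 0.31, 0.21, 0.19, 0.23, 0.16} → pass.
TC (methods 1·2): 0.65 vs {0.34, 0.22, 0.19, 0.21, 0.26, 0.31} → pass.
TD (methods 1·2): 0.65 vs {0.70, 0.45, 0.16, 0.23, 0.31, 0.26} → fail.
2 of 4 fail.

2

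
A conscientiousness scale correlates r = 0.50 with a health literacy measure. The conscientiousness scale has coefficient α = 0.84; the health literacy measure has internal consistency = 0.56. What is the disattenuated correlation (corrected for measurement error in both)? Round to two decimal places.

r_true = r_obs / √(r_xx · r_yy) = 0.50 / √(0.84 × 0.56) = 0.50 / √0.4704 = 0.50 / 0.6859 ≈ 0.73.

0.73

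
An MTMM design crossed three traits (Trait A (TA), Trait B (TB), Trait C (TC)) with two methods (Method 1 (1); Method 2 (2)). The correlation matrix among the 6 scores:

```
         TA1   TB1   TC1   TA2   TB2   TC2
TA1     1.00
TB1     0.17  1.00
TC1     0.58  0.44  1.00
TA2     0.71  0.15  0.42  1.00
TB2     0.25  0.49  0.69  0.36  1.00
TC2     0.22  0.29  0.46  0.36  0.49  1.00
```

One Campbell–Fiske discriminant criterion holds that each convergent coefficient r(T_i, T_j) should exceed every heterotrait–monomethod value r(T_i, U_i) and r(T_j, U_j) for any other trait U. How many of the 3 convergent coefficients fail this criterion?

2

Each convergent coefficient versus the relevant comparison correlations:
TA (methods 1·2): 0.71 vs {0.17, 0.36, 0.58, 0.36} → pass.
TB (methods 1·2): 0.49 vs {0.17, 0.36, 0.44, 0.49} → fail.
TC (methods 1·2): 0.46 vs {0.58, 0.36, 0.44, 0.49} → fail.
2 of 3 fail.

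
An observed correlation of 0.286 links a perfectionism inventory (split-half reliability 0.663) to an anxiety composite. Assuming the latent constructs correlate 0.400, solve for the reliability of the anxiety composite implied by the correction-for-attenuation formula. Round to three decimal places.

0.771

r_true = r_obs / √(r_xx · r_yy) ⇒ 0.400 = 0.286 / √(0.663 · r_yy).
√(0.663 · r_yy) = 0.286 / 0.400 = 0.7150; 0.663 · r_yy = 0.5112; r_yy = 0.5112 / 0.663 ≈ 0.771.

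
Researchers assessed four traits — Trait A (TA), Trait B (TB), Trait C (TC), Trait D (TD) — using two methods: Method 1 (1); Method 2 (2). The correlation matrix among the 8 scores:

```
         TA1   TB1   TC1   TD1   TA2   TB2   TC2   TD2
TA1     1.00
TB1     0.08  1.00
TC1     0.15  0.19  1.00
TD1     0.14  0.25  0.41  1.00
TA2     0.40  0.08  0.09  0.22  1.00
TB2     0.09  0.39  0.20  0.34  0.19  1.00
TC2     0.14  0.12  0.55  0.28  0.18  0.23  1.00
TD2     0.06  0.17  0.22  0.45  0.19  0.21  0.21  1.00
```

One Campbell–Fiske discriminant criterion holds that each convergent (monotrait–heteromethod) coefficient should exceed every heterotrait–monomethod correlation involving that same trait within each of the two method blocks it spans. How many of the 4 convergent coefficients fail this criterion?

0

Each convergent coefficient versus the relevant comparison correlations:
TA (methods 1·2): 0.40 vs {0.08, 0.19, 0.15, 0.18, 0.14, 0.19} → pass.
TB (methods 1·2): 0.39 vs {0.08, 0.19, 0.19, 0.23, 0.25, 0.21} → pass.
TC (methods 1·2): 0.55 vs {0.15, 0.18, 0.19, 0.23, 0.41, 0.21} → pass.
TD (methods 1·2): 0.45 vs {0.14, 0.19, 0.25, 0.21, 0.41, 0.21} → pass.
0 of 4 fail.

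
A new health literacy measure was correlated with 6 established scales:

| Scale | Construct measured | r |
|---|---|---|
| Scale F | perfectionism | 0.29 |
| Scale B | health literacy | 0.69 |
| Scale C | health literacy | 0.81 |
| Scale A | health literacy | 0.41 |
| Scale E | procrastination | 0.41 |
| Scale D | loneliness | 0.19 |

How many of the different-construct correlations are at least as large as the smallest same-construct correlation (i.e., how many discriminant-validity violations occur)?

1

Convergent (same construct = health literacy): Scale B, Scale C, Scale A.
Smallest convergent = 0.41. Discriminant values: 0.29, 0.41, 0.19; count ≥ 0.41 → 1.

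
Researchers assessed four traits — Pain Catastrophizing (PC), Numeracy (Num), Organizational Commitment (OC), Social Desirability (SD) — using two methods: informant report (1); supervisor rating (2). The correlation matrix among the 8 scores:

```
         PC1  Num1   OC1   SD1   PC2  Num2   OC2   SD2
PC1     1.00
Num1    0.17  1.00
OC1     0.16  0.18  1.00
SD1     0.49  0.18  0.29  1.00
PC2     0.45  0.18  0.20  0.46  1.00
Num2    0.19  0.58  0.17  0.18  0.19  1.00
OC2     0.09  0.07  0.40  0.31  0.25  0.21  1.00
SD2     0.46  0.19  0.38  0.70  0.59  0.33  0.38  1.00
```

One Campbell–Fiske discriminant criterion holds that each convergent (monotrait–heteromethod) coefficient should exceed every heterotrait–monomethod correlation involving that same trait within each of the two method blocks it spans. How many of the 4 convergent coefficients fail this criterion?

1

Each convergent coefficient versus the relevant comparison correlations:
PC (methods 1·2): 0.45 vs {0.17, 0.19, 0.16, 0.25, 0.49, 0.59} → fail.
Num (methods 1·2): 0.58 vs {0.17, 0.19, 0.18, 0.21, 0.18, 0.33} → pass.
OC (methods 1·2): 0.40 vs {0.16, 0.25, 0.18, 0.21, 0.29, 0.38} → pass.
SD (methods 1·2): 0.70 vs {0.49, 0.59, 0.18, 0.33, 0.29, 0.38} → pass.
1 of 4 fail.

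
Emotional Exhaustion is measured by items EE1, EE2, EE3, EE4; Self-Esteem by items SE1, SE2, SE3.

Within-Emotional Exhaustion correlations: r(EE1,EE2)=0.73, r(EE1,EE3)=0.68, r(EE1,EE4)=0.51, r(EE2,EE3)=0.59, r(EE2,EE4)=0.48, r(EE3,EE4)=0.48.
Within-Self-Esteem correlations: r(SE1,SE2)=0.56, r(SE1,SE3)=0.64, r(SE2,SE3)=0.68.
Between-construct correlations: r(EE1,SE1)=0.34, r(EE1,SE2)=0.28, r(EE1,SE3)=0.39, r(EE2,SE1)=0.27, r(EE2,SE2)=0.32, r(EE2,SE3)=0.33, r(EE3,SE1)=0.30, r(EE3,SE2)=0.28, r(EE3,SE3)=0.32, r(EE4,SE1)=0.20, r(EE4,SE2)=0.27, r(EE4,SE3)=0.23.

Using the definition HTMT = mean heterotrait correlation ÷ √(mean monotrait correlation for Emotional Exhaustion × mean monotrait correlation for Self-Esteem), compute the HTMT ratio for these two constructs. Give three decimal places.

Mean heterotrait r = 3.53/12 = 0.2942.
Mean within-EE = 3.47/6 = 0.5783; mean within-SE = 1.88/3 = 0.6267.
Geometric mean = √(0.5783 × 0.6267) = 0.6020.
HTMT = 0.2942 / 0.6020 = 0.489.

0.489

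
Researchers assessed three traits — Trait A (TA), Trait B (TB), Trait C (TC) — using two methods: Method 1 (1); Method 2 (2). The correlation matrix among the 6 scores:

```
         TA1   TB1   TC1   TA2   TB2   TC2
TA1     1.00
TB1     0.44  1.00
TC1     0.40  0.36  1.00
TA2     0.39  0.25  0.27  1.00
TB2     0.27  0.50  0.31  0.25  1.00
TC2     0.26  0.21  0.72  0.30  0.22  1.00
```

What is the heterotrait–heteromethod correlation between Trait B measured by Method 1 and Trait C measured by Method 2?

0.21

Different traits and methods: r(TB1, TC2) = 0.21.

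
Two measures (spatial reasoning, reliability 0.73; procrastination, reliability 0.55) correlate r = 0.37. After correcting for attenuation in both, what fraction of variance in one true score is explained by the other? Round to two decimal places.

Disattenuated r = 0.37 / √(0.73 × 0.55) = 0.37 / 0.6336 = 0.5840.
Shared true-score variance = 0.5840² = 0.3411 ≈ 0.34.

0.34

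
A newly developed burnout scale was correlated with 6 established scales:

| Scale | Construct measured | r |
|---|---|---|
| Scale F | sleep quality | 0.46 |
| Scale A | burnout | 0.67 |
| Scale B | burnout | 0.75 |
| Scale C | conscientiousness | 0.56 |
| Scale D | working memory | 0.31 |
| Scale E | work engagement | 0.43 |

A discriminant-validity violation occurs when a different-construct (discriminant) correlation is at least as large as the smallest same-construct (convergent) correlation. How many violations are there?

0

Convergent (same construct = burnout): Scale A, Scale B.
Smallest convergent = 0.67. Discriminant values: 0.46, 0.56, 0.31, 0.43; count ≥ 0.67 → 0.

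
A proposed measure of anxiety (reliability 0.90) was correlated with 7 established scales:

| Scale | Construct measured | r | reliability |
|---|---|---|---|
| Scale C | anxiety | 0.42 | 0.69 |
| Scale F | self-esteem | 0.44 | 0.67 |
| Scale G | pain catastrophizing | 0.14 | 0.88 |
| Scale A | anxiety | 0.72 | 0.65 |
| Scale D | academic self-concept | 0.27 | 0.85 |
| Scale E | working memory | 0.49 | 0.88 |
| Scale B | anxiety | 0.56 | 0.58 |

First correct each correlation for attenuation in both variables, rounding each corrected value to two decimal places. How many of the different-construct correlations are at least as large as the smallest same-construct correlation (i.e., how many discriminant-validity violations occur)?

2

Disattenuated r (r / √(r_scale · r_new)):
  Scale C (conv): 0.42 / √(0.69·0.90) = 0.53
  Scale F (disc): 0.44 / √(0.67·0.90) = 0.57
  Scale G (disc): 0.14 / √(0.88·0.90) = 0.16
  Scale A (conv): 0.72 / √(0.65·0.90) = 0.94
  Scale D (disc): 0.27 / √(0.85·0.90) = 0.31
  Scale E (disc): 0.49 / √(0.88·0.90) = 0.55
  Scale B (conv): 0.56 / √(0.58·0.90) = 0.78
Smallest convergent = 0.53. Discriminant values: 0.57, 0.16, 0.31, 0.55; count ≥ 0.53 → 2.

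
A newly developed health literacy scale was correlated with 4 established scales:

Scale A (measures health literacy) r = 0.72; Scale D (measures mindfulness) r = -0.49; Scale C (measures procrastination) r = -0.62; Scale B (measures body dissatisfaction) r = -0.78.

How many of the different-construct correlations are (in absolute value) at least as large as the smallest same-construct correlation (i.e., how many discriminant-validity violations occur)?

Convergent (same construct = health literacy): Scale A.
Smallest convergent = 0.72. Discriminant |r|: 0.49, 0.62, 0.78; count ≥ 0.72 → 1.

1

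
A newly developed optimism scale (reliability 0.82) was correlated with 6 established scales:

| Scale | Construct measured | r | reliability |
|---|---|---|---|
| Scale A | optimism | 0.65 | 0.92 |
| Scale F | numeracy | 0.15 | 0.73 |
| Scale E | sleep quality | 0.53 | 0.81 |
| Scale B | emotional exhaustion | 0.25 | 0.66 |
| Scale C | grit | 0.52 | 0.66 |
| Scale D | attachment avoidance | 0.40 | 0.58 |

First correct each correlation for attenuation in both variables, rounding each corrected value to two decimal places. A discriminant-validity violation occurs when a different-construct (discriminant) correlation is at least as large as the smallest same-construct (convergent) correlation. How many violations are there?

Disattenuated r (r / √(r_scale · r_new)):
  Scale A (conv): 0.65 / √(0.92·0.82) = 0.75
  Scale F (disc): 0.15 / √(0.73·0.82) = 0.19
  Scale E (disc): 0.53 / √(0.81·0.82) = 0.65
  Scale B (disc): 0.25 / √(0.66·0.82) = 0.34
  Scale C (disc): 0.52 / √(0.66·0.82) = 0.71
  Scale D (disc): 0.40 / √(0.58·0.82) = 0.58
Smallest convergent = 0.75. Discriminant values: 0.19, 0.65, 0.34, 0.71, 0.58; count ≥ 0.75 → 0.

0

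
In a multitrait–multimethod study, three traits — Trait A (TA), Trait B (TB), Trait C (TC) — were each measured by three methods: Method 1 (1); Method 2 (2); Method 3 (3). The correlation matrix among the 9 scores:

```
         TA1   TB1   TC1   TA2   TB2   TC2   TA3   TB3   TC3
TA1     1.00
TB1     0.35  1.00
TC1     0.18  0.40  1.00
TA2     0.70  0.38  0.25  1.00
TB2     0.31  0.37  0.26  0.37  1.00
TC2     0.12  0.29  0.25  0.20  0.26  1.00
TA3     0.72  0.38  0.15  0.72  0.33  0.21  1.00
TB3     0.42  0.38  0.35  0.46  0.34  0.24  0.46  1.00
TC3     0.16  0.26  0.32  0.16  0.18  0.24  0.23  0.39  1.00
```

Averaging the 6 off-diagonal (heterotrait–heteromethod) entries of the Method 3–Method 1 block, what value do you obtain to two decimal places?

0.29

HTHM values (method 3 × method 1): 0.38, 0.15, 0.42, 0.35, 0.16, 0.26; mean = 1.72/6 = 0.29.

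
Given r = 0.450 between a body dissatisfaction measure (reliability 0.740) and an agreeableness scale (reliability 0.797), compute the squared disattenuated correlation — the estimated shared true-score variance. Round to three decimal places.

Disattenuated r = 0.450 / √(0.740 × 0.797) = 0.450 / 0.7680 = 0.5859.
Shared true-score variance = 0.5859² = 0.3433 ≈ 0.343.

0.343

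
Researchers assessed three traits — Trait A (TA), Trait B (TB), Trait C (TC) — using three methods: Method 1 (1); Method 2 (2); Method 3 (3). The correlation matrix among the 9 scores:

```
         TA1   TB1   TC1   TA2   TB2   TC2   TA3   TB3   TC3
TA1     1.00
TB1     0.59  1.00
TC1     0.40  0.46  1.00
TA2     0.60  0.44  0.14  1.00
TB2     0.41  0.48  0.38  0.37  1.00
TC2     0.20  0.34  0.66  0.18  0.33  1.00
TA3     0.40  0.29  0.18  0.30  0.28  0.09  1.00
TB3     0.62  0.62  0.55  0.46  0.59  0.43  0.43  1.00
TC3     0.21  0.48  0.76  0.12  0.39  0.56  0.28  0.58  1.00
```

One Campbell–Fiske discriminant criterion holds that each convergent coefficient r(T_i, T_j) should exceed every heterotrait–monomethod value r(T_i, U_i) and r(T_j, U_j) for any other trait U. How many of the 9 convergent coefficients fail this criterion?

Each convergent coefficient versus the relevant comparison correlations:
TA (methods 1·2): 0.60 vs {0.59, 0.37, 0.40, 0.18} → pass.
TA (methods 1·3): 0.40 vs {0.59, 0.43, 0.40, 0.28} → fail.
TA (methods 2·3): 0.30 vs {0.37, 0.43, 0.18, 0.28} → fail.
TB (methods 1·2): 0.48 vs {0.59, 0.37, 0.46, 0.33} → fail.
TB (methods 1·3): 0.62 vs {0.59, 0.43, 0.46, 0.58} → pass.
TB (methods 2·3): 0.59 vs {0.37, 0.43, 0.33, 0.58} → pass.
TC (methods 1·2): 0.66 vs {0.40, 0.18, 0.46, 0.33} → pass.
TC (methods 1·3): 0.76 vs {0.40, 0.28, 0.46, 0.58} → pass.
TC (methods 2·3): 0.56 vs {0.18, 0.28, 0.33, 0.58} → fail.
4 of 9 fail.

4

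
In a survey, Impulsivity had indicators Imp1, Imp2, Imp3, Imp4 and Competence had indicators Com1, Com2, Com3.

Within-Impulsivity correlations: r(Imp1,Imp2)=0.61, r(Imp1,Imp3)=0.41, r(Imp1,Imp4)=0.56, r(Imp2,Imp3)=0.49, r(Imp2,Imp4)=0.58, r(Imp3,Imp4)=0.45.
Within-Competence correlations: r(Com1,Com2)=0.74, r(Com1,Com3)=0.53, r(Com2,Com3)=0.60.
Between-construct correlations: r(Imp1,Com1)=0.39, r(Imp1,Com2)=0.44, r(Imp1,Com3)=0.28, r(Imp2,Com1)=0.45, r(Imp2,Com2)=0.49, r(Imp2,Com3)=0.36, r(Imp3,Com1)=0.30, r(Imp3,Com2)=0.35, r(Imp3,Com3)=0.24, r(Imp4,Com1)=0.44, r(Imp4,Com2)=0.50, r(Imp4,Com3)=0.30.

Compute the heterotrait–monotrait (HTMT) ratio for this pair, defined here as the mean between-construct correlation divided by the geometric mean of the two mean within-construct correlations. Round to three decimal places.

0.667

Between-construct mean = 4.54/12 = 0.3783.
Mean within-Imp = 3.10/6 = 0.5167; mean within-Com = 1.87/3 = 0.6233.
Geometric mean = √(0.5167 × 0.6233) = 0.5675.
HTMT = 0.3783 / 0.5675 = 0.667.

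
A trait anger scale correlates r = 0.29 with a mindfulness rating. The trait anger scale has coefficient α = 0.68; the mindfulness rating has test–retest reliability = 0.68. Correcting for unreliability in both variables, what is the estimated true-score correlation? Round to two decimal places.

r_true = r_obs / √(r_xx · r_yy) = 0.29 / √(0.68 × 0.68) = 0.29 / √0.4624 = 0.29 / 0.6800 ≈ 0.43.

0.43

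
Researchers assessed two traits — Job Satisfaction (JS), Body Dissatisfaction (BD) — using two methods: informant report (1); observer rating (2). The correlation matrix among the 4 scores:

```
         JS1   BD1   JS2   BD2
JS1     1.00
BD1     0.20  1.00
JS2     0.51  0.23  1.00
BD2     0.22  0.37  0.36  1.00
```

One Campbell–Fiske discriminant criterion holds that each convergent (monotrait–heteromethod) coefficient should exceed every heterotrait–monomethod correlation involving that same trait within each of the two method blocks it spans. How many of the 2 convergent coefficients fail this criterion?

0

Each convergent coefficient versus the relevant comparison correlations:
JS (methods 1·2): 0.51 vs {0.20, 0.36} → pass.
BD (methods 1·2): 0.37 vs {0.20, 0.36} → pass.
0 of 2 fail.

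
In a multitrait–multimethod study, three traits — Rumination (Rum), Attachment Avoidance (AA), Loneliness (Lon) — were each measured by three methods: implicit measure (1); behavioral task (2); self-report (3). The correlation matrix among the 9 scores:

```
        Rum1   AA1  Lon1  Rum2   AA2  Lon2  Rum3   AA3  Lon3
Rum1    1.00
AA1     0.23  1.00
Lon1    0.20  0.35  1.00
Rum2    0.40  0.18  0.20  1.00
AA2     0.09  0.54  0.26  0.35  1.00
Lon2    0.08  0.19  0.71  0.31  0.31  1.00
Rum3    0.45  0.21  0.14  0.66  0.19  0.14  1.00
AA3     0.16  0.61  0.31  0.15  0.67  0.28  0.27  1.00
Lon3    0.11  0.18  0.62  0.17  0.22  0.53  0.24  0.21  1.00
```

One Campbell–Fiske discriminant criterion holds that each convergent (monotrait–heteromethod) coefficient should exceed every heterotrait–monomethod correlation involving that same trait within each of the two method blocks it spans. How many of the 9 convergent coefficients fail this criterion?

Convergent coefficients and their comparison sets:
Rum (methods 1·2): 0.40 vs {0.23, 0.35, 0.20, 0.31} → pass.
Rum (methods 1·3): 0.45 vs {0.23, 0.27, 0.20, 0.24} → pass.
Rum (methods 2·3): 0.66 vs {0.35, 0.27, 0.31, 0.24} → pass.
AA (methods 1·2): 0.54 vs {0.23, 0.35, 0.35, 0.31} → pass.
AA (methods 1·3): 0.61 vs {0.23, 0.27, 0.35, 0.21} → pass.
AA (methods 2·3): 0.67 vs {0.35, 0.27, 0.31, 0.21} → pass.
Lon (methods 1·2): 0.71 vs {0.20, 0.31, 0.35, 0.31} → pass.
Lon (methods 1·3): 0.62 vs {0.20, 0.24, 0.35, 0.21} → pass.
Lon (methods 2·3): 0.53 vs {0.31, 0.24, 0.31, 0.21} → pass.
0 of 9 fail.

0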